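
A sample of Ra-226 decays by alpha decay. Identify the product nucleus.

Rn-222

Alpha decay: mass number changes by -4, atomic number by -2.
A: 226 − 4 = 222; Z: 88 − 2 = 86.
Z = 86 is radon, so the daughter is Rn-222.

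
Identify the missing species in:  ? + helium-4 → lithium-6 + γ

Conserve mass number: A + 4 = 6 + 0, so A = 2.
Conserve atomic number: Z + 2 = 3 + 0, so Z = 1.
A = 2 and Z = 1 is hydrogen-2 — a deuteron.

deuteron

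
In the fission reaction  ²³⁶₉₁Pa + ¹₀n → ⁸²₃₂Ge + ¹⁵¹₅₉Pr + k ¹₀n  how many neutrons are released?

4

Conserve mass number: 237 = 82 + 151 + k, so k = 237 − 233 = 4.
Check atomic number: 91 = 32 + 59 + 0 = 91. ✓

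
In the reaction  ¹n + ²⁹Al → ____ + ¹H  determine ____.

Mg-29

Conserve mass number: 1 + 29 = A + 1, so A = 29.
Conserve atomic number: 0 + 13 = Z + 1, so Z = 12.
Z = 12 is magnesium, so the species is ²⁹Mg.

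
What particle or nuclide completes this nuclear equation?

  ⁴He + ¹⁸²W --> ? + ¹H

Re-185

Conserve mass number: 4 + 182 = A + 1, so A = 185.
Conserve atomic number: 2 + 74 = Z + 1, so Z = 75.
Z = 75 is rhenium, so the species is ¹⁸⁵Re.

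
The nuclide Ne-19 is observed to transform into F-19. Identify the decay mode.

ΔA = 19 − 19 = 0; ΔZ = 9 − 10 = -1.
A is unchanged and Z drops by 1 — a proton has become a neutron (β⁺ emission or electron capture).

beta-plus decay or electron capture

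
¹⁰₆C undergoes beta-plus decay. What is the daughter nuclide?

Beta-plus decay: mass number changes by +0, atomic number by -1.
A: 10 = 10; Z: 6 − 1 = 5.
Z = 5 is boron, so the daughter is ¹⁰₅B.

B-10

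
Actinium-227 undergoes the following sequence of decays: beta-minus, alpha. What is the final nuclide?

Ra-223

Start: (A, Z) = (227, 89).
After β⁻: (227, 90).
After α: (223, 88).
Z = 88 is radium.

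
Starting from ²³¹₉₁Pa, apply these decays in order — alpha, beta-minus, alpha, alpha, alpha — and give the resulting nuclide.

Po-215

Start: (A, Z) = (231, 91).
After α: (227, 89).
After β⁻: (227, 90).
After α: (223, 88).
After α: (219, 86).
After α: (215, 84).
Z = 84 is polonium.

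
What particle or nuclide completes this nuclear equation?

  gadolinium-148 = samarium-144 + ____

alpha particle

Conserve mass number: 148 = 144 + A, so A = 4.
Conserve atomic number: 64 = 62 + Z, so Z = 2.
A = 4 and Z = 2 is helium-4 — an alpha particle.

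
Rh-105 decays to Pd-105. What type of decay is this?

beta-minus decay

ΔA = 105 − 105 = 0; ΔZ = 46 − 45 = +1.
A is unchanged and Z rises by 1 — a neutron has become a proton (β⁻ decay).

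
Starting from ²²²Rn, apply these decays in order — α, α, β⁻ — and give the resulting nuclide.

Bi-214

Start: (A, Z) = (222, 86).
After α: (218, 84).
After α: (214, 82).
After β⁻: (214, 83).
Z = 83 is bismuth.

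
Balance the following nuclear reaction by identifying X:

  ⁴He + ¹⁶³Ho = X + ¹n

Tm-166

Conserve mass number: 4 + 163 = A + 1, so A = 166.
Conserve atomic number: 2 + 67 = Z + 0, so Z = 69.
Z = 69 is thulium, so the species is ¹⁶⁶Tm.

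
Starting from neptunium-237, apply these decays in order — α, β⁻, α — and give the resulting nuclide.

Th-229

Start: (A, Z) = (237, 93).
After α: (233, 91).
After β⁻: (233, 92).
After α: (229, 90).
Z = 90 is thorium.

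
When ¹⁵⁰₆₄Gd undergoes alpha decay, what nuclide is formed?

Alpha decay: mass number changes by -4, atomic number by -2.
A: 150 − 4 = 146; Z: 64 − 2 = 62.
Z = 62 is samarium, so the daughter is ¹⁴⁶₆₂Sm.

Sm-146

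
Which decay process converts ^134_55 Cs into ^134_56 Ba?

ΔA = 134 − 134 = 0; ΔZ = 56 − 55 = +1.
A is unchanged and Z rises by 1 — a neutron has become a proton (β⁻ decay).

beta-minus decay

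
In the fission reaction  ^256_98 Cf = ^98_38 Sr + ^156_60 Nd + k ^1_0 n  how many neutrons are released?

Conserve mass number: 256 = 98 + 156 + k, so k = 256 − 254 = 2.
Check atomic number: 98 = 38 + 60 + 0 = 98. ✓

2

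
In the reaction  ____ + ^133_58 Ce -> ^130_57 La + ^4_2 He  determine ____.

proton

Conserve mass number: A + 133 = 130 + 4, so A = 1.
Conserve atomic number: Z + 58 = 57 + 2, so Z = 1.
A = 1 and Z = 1 is ^1_1 H — a proton.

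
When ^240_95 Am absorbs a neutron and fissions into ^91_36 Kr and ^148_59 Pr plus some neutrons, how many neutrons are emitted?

2

Conserve mass number: 241 = 91 + 148 + k, so k = 241 − 239 = 2.
Check atomic number: 95 = 36 + 59 + 0 = 95. ✓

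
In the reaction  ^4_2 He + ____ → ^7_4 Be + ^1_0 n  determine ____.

alpha particle

Conserve mass number: 4 + A = 7 + 1, so A = 4.
Conserve atomic number: 2 + Z = 4 + 0, so Z = 2.
A = 4 and Z = 2 is ^4_2 He — an alpha particle.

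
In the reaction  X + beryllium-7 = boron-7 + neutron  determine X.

Conserve mass number: A + 7 = 7 + 1, so A = 1.
Conserve atomic number: Z + 4 = 5 + 0, so Z = 1.
A = 1 and Z = 1 is hydrogen-1 — a proton.

proton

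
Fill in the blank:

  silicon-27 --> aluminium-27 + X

Conserve mass number: 27 = 27 + A, so A = 0.
Conserve atomic number: 14 = 13 + Z, so Z = 1.
A = 0 and Z = 1 is e⁺ — a positron.

positron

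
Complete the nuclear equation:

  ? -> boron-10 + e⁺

Conserve mass number: A = 10 + 0, so A = 10.
Conserve atomic number: Z = 5 + 1, so Z = 6.
Z = 6 is carbon, so the species is carbon-10.

C-10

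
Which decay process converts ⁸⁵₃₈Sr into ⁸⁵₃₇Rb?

beta-plus decay or electron capture

ΔA = 85 − 85 = 0; ΔZ = 37 − 38 = -1.
A is unchanged and Z drops by 1 — a proton has become a neutron (β⁺ emission or electron capture).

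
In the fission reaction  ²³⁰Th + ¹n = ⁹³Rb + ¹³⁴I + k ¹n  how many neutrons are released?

4

Conserve mass number: 231 = 93 + 134 + k, so k = 231 − 227 = 4.
Check atomic number: 90 = 37 + 53 + 0 = 90. ✓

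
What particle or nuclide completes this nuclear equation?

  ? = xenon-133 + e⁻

Conserve mass number: A = 133 + 0, so A = 133.
Conserve atomic number: Z = 54 − 1, so Z = 53.
Z = 53 is iodine, so the species is iodine-133.

I-133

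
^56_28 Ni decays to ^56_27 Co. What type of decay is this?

ΔA = 56 − 56 = 0; ΔZ = 27 − 28 = -1.
A is unchanged and Z drops by 1 — a proton has become a neutron (β⁺ emission or electron capture).

beta-plus decay or electron capture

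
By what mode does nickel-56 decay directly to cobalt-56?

beta-plus decay or electron capture

ΔA = 56 − 56 = 0; ΔZ = 27 − 28 = -1.
A is unchanged and Z drops by 1 — a proton has become a neutron (β⁺ emission or electron capture).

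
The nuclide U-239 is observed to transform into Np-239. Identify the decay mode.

ΔA = 239 − 239 = 0; ΔZ = 93 − 92 = +1.
A is unchanged and Z rises by 1 — a neutron has become a proton (β⁻ decay).

beta-minus decay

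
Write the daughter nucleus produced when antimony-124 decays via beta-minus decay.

Beta-minus decay: mass number changes by +0, atomic number by +1.
A: 124 = 124; Z: 51 + 1 = 52.
Z = 52 is tellurium, so the daughter is tellurium-124.

Te-124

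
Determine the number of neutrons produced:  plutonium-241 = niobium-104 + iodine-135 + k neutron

2

Conserve mass number: 241 = 104 + 135 + k, so k = 241 − 239 = 2.
Check atomic number: 94 = 41 + 53 + 0 = 94. ✓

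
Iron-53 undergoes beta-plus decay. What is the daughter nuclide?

Beta-plus decay: mass number changes by +0, atomic number by -1.
A: 53 = 53; Z: 26 − 1 = 25.
Z = 25 is manganese, so the daughter is manganese-53.

Mn-53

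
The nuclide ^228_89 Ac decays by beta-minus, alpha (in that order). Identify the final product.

Start: (A, Z) = (228, 89).
After β⁻: (228, 90).
After α: (224, 88).
Z = 88 is radium.

Ra-224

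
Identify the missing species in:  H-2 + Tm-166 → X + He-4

Er-164

Conserve mass number: 2 + 166 = A + 4, so A = 164.
Conserve atomic number: 1 + 69 = Z + 2, so Z = 68.
Z = 68 is erbium, so the species is Er-164.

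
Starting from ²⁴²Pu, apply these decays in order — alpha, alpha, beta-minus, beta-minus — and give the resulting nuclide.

Start: (A, Z) = (242, 94).
After α: (238, 92).
After α: (234, 90).
After β⁻: (234, 91).
After β⁻: (234, 92).
Z = 92 is uranium.

U-234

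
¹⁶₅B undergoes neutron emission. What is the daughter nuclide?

B-15

Neutron emission: mass number changes by -1, atomic number by +0.
A: 16 − 1 = 15; Z: 5 = 5.
Z = 5 is boron, so the daughter is ¹⁵₅B.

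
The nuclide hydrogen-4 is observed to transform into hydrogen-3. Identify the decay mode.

neutron emission

ΔA = 3 − 4 = -1; ΔZ = 1 − 1 = +0.
A drops by 1 with Z unchanged — a neutron was emitted.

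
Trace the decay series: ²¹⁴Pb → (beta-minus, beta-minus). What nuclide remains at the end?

Start: (A, Z) = (214, 82).
After β⁻: (214, 83).
After β⁻: (214, 84).
Z = 84 is polonium.

Po-214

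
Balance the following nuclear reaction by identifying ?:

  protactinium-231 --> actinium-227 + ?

alpha particle

Conserve mass number: 231 = 227 + A, so A = 4.
Conserve atomic number: 91 = 89 + Z, so Z = 2.
A = 4 and Z = 2 is helium-4 — an alpha particle.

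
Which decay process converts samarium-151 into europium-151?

ΔA = 151 − 151 = 0; ΔZ = 63 − 62 = +1.
A is unchanged and Z rises by 1 — a neutron has become a proton (β⁻ decay).

beta-minus decay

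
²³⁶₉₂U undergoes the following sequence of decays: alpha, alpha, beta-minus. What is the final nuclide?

Start: (A, Z) = (236, 92).
After α: (232, 90).
After α: (228, 88).
After β⁻: (228, 89).
Z = 89 is actinium.

Ac-228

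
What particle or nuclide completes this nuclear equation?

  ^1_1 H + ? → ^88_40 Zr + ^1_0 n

Conserve mass number: 1 + A = 88 + 1, so A = 88.
Conserve atomic number: 1 + Z = 40 + 0, so Z = 39.
Z = 39 is yttrium, so the species is ^88_39 Y.

Y-88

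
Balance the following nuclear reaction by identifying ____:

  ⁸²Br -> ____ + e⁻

Kr-82

Conserve mass number: 82 = A + 0, so A = 82.
Conserve atomic number: 35 = Z − 1, so Z = 36.
Z = 36 is krypton, so the species is ⁸²Kr.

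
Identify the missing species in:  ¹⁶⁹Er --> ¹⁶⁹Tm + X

Conserve mass number: 169 = 169 + A, so A = 0.
Conserve atomic number: 68 = 69 + Z, so Z = -1.
A = 0 and Z = -1 is e⁻ — a beta-minus particle.

beta-minus particle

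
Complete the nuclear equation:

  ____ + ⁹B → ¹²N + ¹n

Conserve mass number: A + 9 = 12 + 1, so A = 4.
Conserve atomic number: Z + 5 = 7 + 0, so Z = 2.
A = 4 and Z = 2 is ⁴He — an alpha particle.

alpha particle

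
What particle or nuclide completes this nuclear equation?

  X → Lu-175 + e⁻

Yb-175

Conserve mass number: A = 175 + 0, so A = 175.
Conserve atomic number: Z = 71 − 1, so Z = 70.
Z = 70 is ytterbium, so the species is Yb-175.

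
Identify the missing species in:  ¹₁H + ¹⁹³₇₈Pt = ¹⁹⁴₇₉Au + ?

gamma ray

Conserve mass number: 1 + 193 = 194 + A, so A = 0.
Conserve atomic number: 1 + 78 = 79 + Z, so Z = 0.
A = 0 and Z = 0 is ⁰₀γ — a gamma ray.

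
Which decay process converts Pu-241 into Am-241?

beta-minus decay

ΔA = 241 − 241 = 0; ΔZ = 95 − 94 = +1.
A is unchanged and Z rises by 1 — a neutron has become a proton (β⁻ decay).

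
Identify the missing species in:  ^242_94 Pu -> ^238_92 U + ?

alpha particle

Conserve mass number: 242 = 238 + A, so A = 4.
Conserve atomic number: 94 = 92 + Z, so Z = 2.
A = 4 and Z = 2 is ^4_2 He — an alpha particle.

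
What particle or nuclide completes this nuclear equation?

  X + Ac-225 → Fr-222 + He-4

Conserve mass number: A + 225 = 222 + 4, so A = 1.
Conserve atomic number: Z + 89 = 87 + 2, so Z = 0.
A = 1 and Z = 0 is n — a neutron.

neutron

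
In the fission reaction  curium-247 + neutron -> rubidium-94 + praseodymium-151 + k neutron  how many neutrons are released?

3

Conserve mass number: 248 = 94 + 151 + k, so k = 248 − 245 = 3.
Check atomic number: 96 = 37 + 59 + 0 = 96. ✓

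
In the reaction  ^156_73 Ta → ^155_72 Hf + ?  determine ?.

proton

Conserve mass number: 156 = 155 + A, so A = 1.
Conserve atomic number: 73 = 72 + Z, so Z = 1.
A = 1 and Z = 1 is ^1_1 H — a proton.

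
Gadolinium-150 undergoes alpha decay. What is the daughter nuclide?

Sm-146

Alpha decay: mass number changes by -4, atomic number by -2.
A: 150 − 4 = 146; Z: 64 − 2 = 62.
Z = 62 is samarium, so the daughter is samarium-146.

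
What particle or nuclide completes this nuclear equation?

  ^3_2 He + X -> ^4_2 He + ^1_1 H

Conserve mass number: 3 + A = 4 + 1, so A = 2.
Conserve atomic number: 2 + Z = 2 + 1, so Z = 1.
A = 2 and Z = 1 is ^2_1 H — a deuteron.

deuteron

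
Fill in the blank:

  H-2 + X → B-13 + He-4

Conserve mass number: 2 + A = 13 + 4, so A = 15.
Conserve atomic number: 1 + Z = 5 + 2, so Z = 6.
Z = 6 is carbon, so the species is C-15.

C-15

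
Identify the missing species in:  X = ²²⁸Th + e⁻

Conserve mass number: A = 228 + 0, so A = 228.
Conserve atomic number: Z = 90 − 1, so Z = 89.
Z = 89 is actinium, so the species is ²²⁸Ac.

Ac-228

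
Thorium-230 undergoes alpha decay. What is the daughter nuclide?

Ra-226

Alpha decay: mass number changes by -4, atomic number by -2.
A: 230 − 4 = 226; Z: 90 − 2 = 88.
Z = 88 is radium, so the daughter is radium-226.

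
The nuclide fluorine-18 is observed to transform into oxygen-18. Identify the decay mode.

beta-plus decay or electron capture

ΔA = 18 − 18 = 0; ΔZ = 8 − 9 = -1.
A is unchanged and Z drops by 1 — a proton has become a neutron (β⁺ emission or electron capture).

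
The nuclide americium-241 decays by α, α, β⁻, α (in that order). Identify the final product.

Start: (A, Z) = (241, 95).
After α: (237, 93).
After α: (233, 91).
After β⁻: (233, 92).
After α: (229, 90).
Z = 90 is thorium.

Th-229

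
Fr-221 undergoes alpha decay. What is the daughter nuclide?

Alpha decay: mass number changes by -4, atomic number by -2.
A: 221 − 4 = 217; Z: 87 − 2 = 85.
Z = 85 is astatine, so the daughter is At-217.

At-217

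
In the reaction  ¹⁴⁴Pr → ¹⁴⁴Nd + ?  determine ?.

beta-minus particle

Conserve mass number: 144 = 144 + A, so A = 0.
Conserve atomic number: 59 = 60 + Z, so Z = -1.
A = 0 and Z = -1 is e⁻ — a beta-minus particle.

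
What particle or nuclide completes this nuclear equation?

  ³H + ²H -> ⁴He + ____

neutron

Conserve mass number: 3 + 2 = 4 + A, so A = 1.
Conserve atomic number: 1 + 1 = 2 + Z, so Z = 0.
A = 1 and Z = 0 is ¹n — a neutron.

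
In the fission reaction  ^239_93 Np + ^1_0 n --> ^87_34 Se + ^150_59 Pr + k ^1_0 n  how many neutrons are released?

3

Conserve mass number: 240 = 87 + 150 + k, so k = 240 − 237 = 3.
Check atomic number: 93 = 34 + 59 + 0 = 93. ✓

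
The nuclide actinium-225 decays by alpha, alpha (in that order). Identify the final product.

Start: (A, Z) = (225, 89).
After α: (221, 87).
After α: (217, 85).
Z = 85 is astatine.

At-217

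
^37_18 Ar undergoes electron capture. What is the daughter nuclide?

Cl-37

Electron capture: mass number changes by +0, atomic number by -1.
A: 37 = 37; Z: 18 − 1 = 17.
Z = 17 is chlorine, so the daughter is ^37_17 Cl.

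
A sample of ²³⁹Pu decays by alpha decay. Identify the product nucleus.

U-235

Alpha decay: mass number changes by -4, atomic number by -2.
A: 239 − 4 = 235; Z: 94 − 2 = 92.
Z = 92 is uranium, so the daughter is ²³⁵U.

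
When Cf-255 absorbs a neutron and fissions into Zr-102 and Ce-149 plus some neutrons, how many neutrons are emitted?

5

Conserve mass number: 256 = 102 + 149 + k, so k = 256 − 251 = 5.
Check atomic number: 98 = 40 + 58 + 0 = 98. ✓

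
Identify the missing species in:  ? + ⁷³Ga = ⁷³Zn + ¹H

neutron

Conserve mass number: A + 73 = 73 + 1, so A = 1.
Conserve atomic number: Z + 31 = 30 + 1, so Z = 0.
A = 1 and Z = 0 is ¹n — a neutron.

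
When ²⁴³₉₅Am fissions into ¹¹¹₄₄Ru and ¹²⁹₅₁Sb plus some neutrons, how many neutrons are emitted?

3

Conserve mass number: 243 = 111 + 129 + k, so k = 243 − 240 = 3.
Check atomic number: 95 = 44 + 51 + 0 = 95. ✓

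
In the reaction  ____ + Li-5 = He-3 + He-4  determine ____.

Conserve mass number: A + 5 = 3 + 4, so A = 2.
Conserve atomic number: Z + 3 = 2 + 2, so Z = 1.
A = 2 and Z = 1 is H-2 — a deuteron.

deuteron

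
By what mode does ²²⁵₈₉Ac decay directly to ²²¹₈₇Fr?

ΔA = 221 − 225 = -4; ΔZ = 87 − 89 = -2.
A drops by 4 and Z drops by 2 — the signature of alpha emission.

alpha decay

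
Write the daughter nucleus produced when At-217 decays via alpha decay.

Alpha decay: mass number changes by -4, atomic number by -2.
A: 217 − 4 = 213; Z: 85 − 2 = 83.
Z = 83 is bismuth, so the daughter is Bi-213.

Bi-213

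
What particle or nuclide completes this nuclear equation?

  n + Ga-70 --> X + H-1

Conserve mass number: 1 + 70 = A + 1, so A = 70.
Conserve atomic number: 0 + 31 = Z + 1, so Z = 30.
Z = 30 is zinc, so the species is Zn-70.

Zn-70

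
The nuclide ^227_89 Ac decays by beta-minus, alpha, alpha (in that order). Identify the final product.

Start: (A, Z) = (227, 89).
After β⁻: (227, 90).
After α: (223, 88).
After α: (219, 86).
Z = 86 is radon.

Rn-219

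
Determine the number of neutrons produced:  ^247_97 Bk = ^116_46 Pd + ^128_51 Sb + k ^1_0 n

Conserve mass number: 247 = 116 + 128 + k, so k = 247 − 244 = 3.
Check atomic number: 97 = 46 + 51 + 0 = 97. ✓

3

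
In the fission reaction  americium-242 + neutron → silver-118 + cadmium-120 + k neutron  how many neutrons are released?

5

Conserve mass number: 243 = 118 + 120 + k, so k = 243 − 238 = 5.
Check atomic number: 95 = 47 + 48 + 0 = 95. ✓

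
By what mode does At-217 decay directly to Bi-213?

alpha decay

ΔA = 213 − 217 = -4; ΔZ = 83 − 85 = -2.
A drops by 4 and Z drops by 2 — the signature of alpha emission.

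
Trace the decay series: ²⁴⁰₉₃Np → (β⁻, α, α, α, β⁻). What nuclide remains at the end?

Ac-228

Start: (A, Z) = (240, 93).
After β⁻: (240, 94).
After α: (236, 92).
After α: (232, 90).
After α: (228, 88).
After β⁻: (228, 89).
Z = 89 is actinium.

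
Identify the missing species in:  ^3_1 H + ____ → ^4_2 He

proton

Conserve mass number: 3 + A = 4, so A = 1.
Conserve atomic number: 1 + Z = 2, so Z = 1.
A = 1 and Z = 1 is ^1_1 H — a proton.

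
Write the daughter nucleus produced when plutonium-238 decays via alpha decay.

Alpha decay: mass number changes by -4, atomic number by -2.
A: 238 − 4 = 234; Z: 94 − 2 = 92.
Z = 92 is uranium, so the daughter is uranium-234.

U-234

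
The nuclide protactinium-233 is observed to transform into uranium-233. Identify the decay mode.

ΔA = 233 − 233 = 0; ΔZ = 92 − 91 = +1.
A is unchanged and Z rises by 1 — a neutron has become a proton (β⁻ decay).

beta-minus decay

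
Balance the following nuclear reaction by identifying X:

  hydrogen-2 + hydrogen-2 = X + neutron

He-3

Conserve mass number: 2 + 2 = A + 1, so A = 3.
Conserve atomic number: 1 + 1 = Z + 0, so Z = 2.
Z = 2 is helium, so the species is helium-3.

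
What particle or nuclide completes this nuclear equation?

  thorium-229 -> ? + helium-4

Ra-225

Conserve mass number: 229 = A + 4, so A = 225.
Conserve atomic number: 90 = Z + 2, so Z = 88.
Z = 88 is radium, so the species is radium-225.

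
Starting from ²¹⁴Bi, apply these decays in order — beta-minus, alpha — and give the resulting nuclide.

Pb-210

Start: (A, Z) = (214, 83).
After β⁻: (214, 84).
After α: (210, 82).
Z = 82 is lead.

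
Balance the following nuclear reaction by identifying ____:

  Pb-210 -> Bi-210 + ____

beta-minus particle

Conserve mass number: 210 = 210 + A, so A = 0.
Conserve atomic number: 82 = 83 + Z, so Z = -1.
A = 0 and Z = -1 is e⁻ — a beta-minus particle.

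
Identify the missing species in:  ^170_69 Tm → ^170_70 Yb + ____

Conserve mass number: 170 = 170 + A, so A = 0.
Conserve atomic number: 69 = 70 + Z, so Z = -1.
A = 0 and Z = -1 is ^0_-1 e — a beta-minus particle.

beta-minus particle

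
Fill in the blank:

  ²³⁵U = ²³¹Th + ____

Conserve mass number: 235 = 231 + A, so A = 4.
Conserve atomic number: 92 = 90 + Z, so Z = 2.
A = 4 and Z = 2 is ⁴He — an alpha particle.

alpha particle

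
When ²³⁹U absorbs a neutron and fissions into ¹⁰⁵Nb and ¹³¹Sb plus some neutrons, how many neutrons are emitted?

Conserve mass number: 240 = 105 + 131 + k, so k = 240 − 236 = 4.
Check atomic number: 92 = 41 + 51 + 0 = 92. ✓

4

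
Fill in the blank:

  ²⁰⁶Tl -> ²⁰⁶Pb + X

Conserve mass number: 206 = 206 + A, so A = 0.
Conserve atomic number: 81 = 82 + Z, so Z = -1.
A = 0 and Z = -1 is e⁻ — a beta-minus particle.

beta-minus particle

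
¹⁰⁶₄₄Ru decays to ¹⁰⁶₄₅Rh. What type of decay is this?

beta-minus decay

ΔA = 106 − 106 = 0; ΔZ = 45 − 44 = +1.
A is unchanged and Z rises by 1 — a neutron has become a proton (β⁻ decay).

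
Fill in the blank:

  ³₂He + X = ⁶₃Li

Conserve mass number: 3 + A = 6, so A = 3.
Conserve atomic number: 2 + Z = 3, so Z = 1.
A = 3 and Z = 1 is ³₁H — a triton.

triton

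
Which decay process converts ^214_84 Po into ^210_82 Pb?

alpha decay

ΔA = 210 − 214 = -4; ΔZ = 82 − 84 = -2.
A drops by 4 and Z drops by 2 — the signature of alpha emission.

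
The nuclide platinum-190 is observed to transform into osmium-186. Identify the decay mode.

ΔA = 186 − 190 = -4; ΔZ = 76 − 78 = -2.
A drops by 4 and Z drops by 2 — the signature of alpha emission.

alpha decay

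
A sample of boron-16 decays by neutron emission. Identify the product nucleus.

Neutron emission: mass number changes by -1, atomic number by +0.
A: 16 − 1 = 15; Z: 5 = 5.
Z = 5 is boron, so the daughter is boron-15.

B-15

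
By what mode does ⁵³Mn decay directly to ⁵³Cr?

ΔA = 53 − 53 = 0; ΔZ = 24 − 25 = -1.
A is unchanged and Z drops by 1 — a proton has become a neutron (β⁺ emission or electron capture).

beta-plus decay or electron capture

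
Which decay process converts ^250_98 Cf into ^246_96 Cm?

ΔA = 246 − 250 = -4; ΔZ = 96 − 98 = -2.
A drops by 4 and Z drops by 2 — the signature of alpha emission.

alpha decay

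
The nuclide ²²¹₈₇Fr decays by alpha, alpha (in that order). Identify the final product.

Bi-213

Start: (A, Z) = (221, 87).
After α: (217, 85).
After α: (213, 83).
Z = 83 is bismuth.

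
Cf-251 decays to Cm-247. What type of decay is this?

ΔA = 247 − 251 = -4; ΔZ = 96 − 98 = -2.
A drops by 4 and Z drops by 2 — the signature of alpha emission.

alpha decay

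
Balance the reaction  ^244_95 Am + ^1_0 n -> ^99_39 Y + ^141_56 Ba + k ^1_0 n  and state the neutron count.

5

Conserve mass number: 245 = 99 + 141 + k, so k = 245 − 240 = 5.
Check atomic number: 95 = 39 + 56 + 0 = 95. ✓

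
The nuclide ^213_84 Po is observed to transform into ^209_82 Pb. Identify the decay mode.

alpha decay

ΔA = 209 − 213 = -4; ΔZ = 82 − 84 = -2.
A drops by 4 and Z drops by 2 — the signature of alpha emission.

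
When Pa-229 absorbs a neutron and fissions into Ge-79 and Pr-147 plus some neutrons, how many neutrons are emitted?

4

Conserve mass number: 230 = 79 + 147 + k, so k = 230 − 226 = 4.
Check atomic number: 91 = 32 + 59 + 0 = 91. ✓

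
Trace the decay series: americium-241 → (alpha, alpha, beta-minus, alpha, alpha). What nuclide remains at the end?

Ra-225

Start: (A, Z) = (241, 95).
After α: (237, 93).
After α: (233, 91).
After β⁻: (233, 92).
After α: (229, 90).
After α: (225, 88).
Z = 88 is radium.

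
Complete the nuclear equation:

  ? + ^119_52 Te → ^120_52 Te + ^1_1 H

deuteron

Conserve mass number: A + 119 = 120 + 1, so A = 2.
Conserve atomic number: Z + 52 = 52 + 1, so Z = 1.
A = 2 and Z = 1 is ^2_1 H — a deuteron.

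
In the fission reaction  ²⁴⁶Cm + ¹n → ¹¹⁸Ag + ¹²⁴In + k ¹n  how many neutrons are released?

5

Conserve mass number: 247 = 118 + 124 + k, so k = 247 − 242 = 5.
Check atomic number: 96 = 47 + 49 + 0 = 96. ✓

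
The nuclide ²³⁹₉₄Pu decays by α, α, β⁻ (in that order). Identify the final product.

Start: (A, Z) = (239, 94).
After α: (235, 92).
After α: (231, 90).
After β⁻: (231, 91).
Z = 91 is protactinium.

Pa-231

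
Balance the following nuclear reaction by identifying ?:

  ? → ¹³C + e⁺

Conserve mass number: A = 13 + 0, so A = 13.
Conserve atomic number: Z = 6 + 1, so Z = 7.
Z = 7 is nitrogen, so the species is ¹³N.

N-13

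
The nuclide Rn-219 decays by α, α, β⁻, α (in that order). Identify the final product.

Tl-207

Start: (A, Z) = (219, 86).
After α: (215, 84).
After α: (211, 82).
After β⁻: (211, 83).
After α: (207, 81).
Z = 81 is thallium.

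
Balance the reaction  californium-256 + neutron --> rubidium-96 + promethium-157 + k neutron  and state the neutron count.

4

Conserve mass number: 257 = 96 + 157 + k, so k = 257 − 253 = 4.
Check atomic number: 98 = 37 + 61 + 0 = 98. ✓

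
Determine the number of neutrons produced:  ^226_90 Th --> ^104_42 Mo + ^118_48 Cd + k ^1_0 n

Conserve mass number: 226 = 104 + 118 + k, so k = 226 − 222 = 4.
Check atomic number: 90 = 42 + 48 + 0 = 90. ✓

4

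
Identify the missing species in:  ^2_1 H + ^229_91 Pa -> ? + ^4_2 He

Th-227

Conserve mass number: 2 + 229 = A + 4, so A = 227.
Conserve atomic number: 1 + 91 = Z + 2, so Z = 90.
Z = 90 is thorium, so the species is ^227_90 Th.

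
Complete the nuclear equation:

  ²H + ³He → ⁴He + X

Conserve mass number: 2 + 3 = 4 + A, so A = 1.
Conserve atomic number: 1 + 2 = 2 + Z, so Z = 1.
A = 1 and Z = 1 is ¹H — a proton.

proton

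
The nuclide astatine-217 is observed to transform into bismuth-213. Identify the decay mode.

ΔA = 213 − 217 = -4; ΔZ = 83 − 85 = -2.
A drops by 4 and Z drops by 2 — the signature of alpha emission.

alpha decay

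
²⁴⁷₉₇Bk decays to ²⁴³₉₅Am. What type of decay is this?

alpha decay

ΔA = 243 − 247 = -4; ΔZ = 95 − 97 = -2.
A drops by 4 and Z drops by 2 — the signature of alpha emission.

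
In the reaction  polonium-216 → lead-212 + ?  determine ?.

Conserve mass number: 216 = 212 + A, so A = 4.
Conserve atomic number: 84 = 82 + Z, so Z = 2.
A = 4 and Z = 2 is helium-4 — an alpha particle.

alpha particle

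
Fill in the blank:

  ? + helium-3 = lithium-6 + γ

Conserve mass number: A + 3 = 6 + 0, so A = 3.
Conserve atomic number: Z + 2 = 3 + 0, so Z = 1.
A = 3 and Z = 1 is hydrogen-3 — a triton.

triton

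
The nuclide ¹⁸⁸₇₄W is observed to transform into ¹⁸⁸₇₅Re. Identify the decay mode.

ΔA = 188 − 188 = 0; ΔZ = 75 − 74 = +1.
A is unchanged and Z rises by 1 — a neutron has become a proton (β⁻ decay).

beta-minus decay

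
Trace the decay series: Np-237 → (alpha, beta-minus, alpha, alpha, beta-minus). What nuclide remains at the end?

Start: (A, Z) = (237, 93).
After α: (233, 91).
After β⁻: (233, 92).
After α: (229, 90).
After α: (225, 88).
After β⁻: (225, 89).
Z = 89 is actinium.

Ac-225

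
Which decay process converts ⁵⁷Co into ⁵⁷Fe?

beta-plus decay or electron capture

ΔA = 57 − 57 = 0; ΔZ = 26 − 27 = -1.
A is unchanged and Z drops by 1 — a proton has become a neutron (β⁺ emission or electron capture).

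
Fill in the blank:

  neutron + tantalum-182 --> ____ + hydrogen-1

Conserve mass number: 1 + 182 = A + 1, so A = 182.
Conserve atomic number: 0 + 73 = Z + 1, so Z = 72.
Z = 72 is hafnium, so the species is hafnium-182.

Hf-182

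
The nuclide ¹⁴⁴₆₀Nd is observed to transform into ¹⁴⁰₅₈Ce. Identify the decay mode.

alpha decay

ΔA = 140 − 144 = -4; ΔZ = 58 − 60 = -2.
A drops by 4 and Z drops by 2 — the signature of alpha emission.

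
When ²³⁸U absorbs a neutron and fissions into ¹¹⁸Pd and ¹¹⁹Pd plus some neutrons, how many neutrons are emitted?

2

Conserve mass number: 239 = 118 + 119 + k, so k = 239 − 237 = 2.
Check atomic number: 92 = 46 + 46 + 0 = 92. ✓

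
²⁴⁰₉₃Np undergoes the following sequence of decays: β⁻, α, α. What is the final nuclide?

Th-232

Start: (A, Z) = (240, 93).
After β⁻: (240, 94).
After α: (236, 92).
After α: (232, 90).
Z = 90 is thorium.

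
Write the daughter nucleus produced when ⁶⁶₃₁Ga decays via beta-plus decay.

Beta-plus decay: mass number changes by +0, atomic number by -1.
A: 66 = 66; Z: 31 − 1 = 30.
Z = 30 is zinc, so the daughter is ⁶⁶₃₀Zn.

Zn-66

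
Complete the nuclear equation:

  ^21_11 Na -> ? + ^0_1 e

Ne-21

Conserve mass number: 21 = A + 0, so A = 21.
Conserve atomic number: 11 = Z + 1, so Z = 10.
Z = 10 is neon, so the species is ^21_10 Ne.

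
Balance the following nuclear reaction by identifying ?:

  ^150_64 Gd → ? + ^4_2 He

Sm-146

Conserve mass number: 150 = A + 4, so A = 146.
Conserve atomic number: 64 = Z + 2, so Z = 62.
Z = 62 is samarium, so the species is ^146_62 Sm.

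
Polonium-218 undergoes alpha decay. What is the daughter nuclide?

Pb-214

Alpha decay: mass number changes by -4, atomic number by -2.
A: 218 − 4 = 214; Z: 84 − 2 = 82.
Z = 82 is lead, so the daughter is lead-214.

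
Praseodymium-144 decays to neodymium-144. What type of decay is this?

ΔA = 144 − 144 = 0; ΔZ = 60 − 59 = +1.
A is unchanged and Z rises by 1 — a neutron has become a proton (β⁻ decay).

beta-minus decay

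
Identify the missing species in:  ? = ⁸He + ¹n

Conserve mass number: A = 8 + 1, so A = 9.
Conserve atomic number: Z = 2 + 0, so Z = 2.
Z = 2 is helium, so the species is ⁹He.

He-9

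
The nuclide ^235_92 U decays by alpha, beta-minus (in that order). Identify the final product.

Start: (A, Z) = (235, 92).
After α: (231, 90).
After β⁻: (231, 91).
Z = 91 is protactinium.

Pa-231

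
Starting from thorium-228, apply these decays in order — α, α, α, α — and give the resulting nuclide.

Start: (A, Z) = (228, 90).
After α: (224, 88).
After α: (220, 86).
After α: (216, 84).
After α: (212, 82).
Z = 82 is lead.

Pb-212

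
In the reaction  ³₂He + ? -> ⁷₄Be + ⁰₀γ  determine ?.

Conserve mass number: 3 + A = 7 + 0, so A = 4.
Conserve atomic number: 2 + Z = 4 + 0, so Z = 2.
A = 4 and Z = 2 is ⁴₂He — an alpha particle.

alpha particle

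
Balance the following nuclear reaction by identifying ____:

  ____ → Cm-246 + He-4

Conserve mass number: A = 246 + 4, so A = 250.
Conserve atomic number: Z = 96 + 2, so Z = 98.
Z = 98 is californium, so the species is Cf-250.

Cf-250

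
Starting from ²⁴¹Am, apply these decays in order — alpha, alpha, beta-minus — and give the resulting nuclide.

Start: (A, Z) = (241, 95).
After α: (237, 93).
After α: (233, 91).
After β⁻: (233, 92).
Z = 92 is uranium.

U-233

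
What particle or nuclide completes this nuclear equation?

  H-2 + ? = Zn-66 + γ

Cu-64

Conserve mass number: 2 + A = 66 + 0, so A = 64.
Conserve atomic number: 1 + Z = 30 + 0, so Z = 29.
Z = 29 is copper, so the species is Cu-64.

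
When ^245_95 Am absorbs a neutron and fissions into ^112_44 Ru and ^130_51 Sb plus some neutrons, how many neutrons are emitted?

4

Conserve mass number: 246 = 112 + 130 + k, so k = 246 − 242 = 4.
Check atomic number: 95 = 44 + 51 + 0 = 95. ✓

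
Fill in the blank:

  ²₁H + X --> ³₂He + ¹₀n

Conserve mass number: 2 + A = 3 + 1, so A = 2.
Conserve atomic number: 1 + Z = 2 + 0, so Z = 1.
A = 2 and Z = 1 is ²₁H — a deuteron.

deuteron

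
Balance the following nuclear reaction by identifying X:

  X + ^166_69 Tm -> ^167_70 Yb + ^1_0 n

Conserve mass number: A + 166 = 167 + 1, so A = 2.
Conserve atomic number: Z + 69 = 70 + 0, so Z = 1.
A = 2 and Z = 1 is ^2_1 H — a deuteron.

deuteron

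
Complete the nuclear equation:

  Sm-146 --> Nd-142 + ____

alpha particle

Conserve mass number: 146 = 142 + A, so A = 4.
Conserve atomic number: 62 = 60 + Z, so Z = 2.
A = 4 and Z = 2 is He-4 — an alpha particle.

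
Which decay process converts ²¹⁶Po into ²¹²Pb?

alpha decay

ΔA = 212 − 216 = -4; ΔZ = 82 − 84 = -2.
A drops by 4 and Z drops by 2 — the signature of alpha emission.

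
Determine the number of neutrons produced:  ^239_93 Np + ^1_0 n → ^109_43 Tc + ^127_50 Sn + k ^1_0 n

4

Conserve mass number: 240 = 109 + 127 + k, so k = 240 − 236 = 4.
Check atomic number: 93 = 43 + 50 + 0 = 93. ✓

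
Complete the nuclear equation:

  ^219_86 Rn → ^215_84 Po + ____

alpha particle

Conserve mass number: 219 = 215 + A, so A = 4.
Conserve atomic number: 86 = 84 + Z, so Z = 2.
A = 4 and Z = 2 is ^4_2 He — an alpha particle.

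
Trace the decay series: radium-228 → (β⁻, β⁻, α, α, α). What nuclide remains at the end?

Start: (A, Z) = (228, 88).
After β⁻: (228, 89).
After β⁻: (228, 90).
After α: (224, 88).
After α: (220, 86).
After α: (216, 84).
Z = 84 is polonium.

Po-216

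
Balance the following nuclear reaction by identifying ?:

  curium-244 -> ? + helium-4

Pu-240

Conserve mass number: 244 = A + 4, so A = 240.
Conserve atomic number: 96 = Z + 2, so Z = 94.
Z = 94 is plutonium, so the species is plutonium-240.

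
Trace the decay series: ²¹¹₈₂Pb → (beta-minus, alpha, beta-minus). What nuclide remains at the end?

Pb-207

Start: (A, Z) = (211, 82).
After β⁻: (211, 83).
After α: (207, 81).
After β⁻: (207, 82).
Z = 82 is lead.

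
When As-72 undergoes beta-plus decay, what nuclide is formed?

Ge-72

Beta-plus decay: mass number changes by +0, atomic number by -1.
A: 72 = 72; Z: 33 − 1 = 32.
Z = 32 is germanium, so the daughter is Ge-72.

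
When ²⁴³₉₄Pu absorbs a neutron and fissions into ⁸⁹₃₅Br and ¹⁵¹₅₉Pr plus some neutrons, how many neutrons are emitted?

Conserve mass number: 244 = 89 + 151 + k, so k = 244 − 240 = 4.
Check atomic number: 94 = 35 + 59 + 0 = 94. ✓

4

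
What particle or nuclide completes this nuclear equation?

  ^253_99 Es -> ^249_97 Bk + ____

alpha particle

Conserve mass number: 253 = 249 + A, so A = 4.
Conserve atomic number: 99 = 97 + Z, so Z = 2.
A = 4 and Z = 2 is ^4_2 He — an alpha particle.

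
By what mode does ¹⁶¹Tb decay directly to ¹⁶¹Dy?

ΔA = 161 − 161 = 0; ΔZ = 66 − 65 = +1.
A is unchanged and Z rises by 1 — a neutron has become a proton (β⁻ decay).

beta-minus decay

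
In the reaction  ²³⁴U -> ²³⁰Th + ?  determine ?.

alpha particle

Conserve mass number: 234 = 230 + A, so A = 4.
Conserve atomic number: 92 = 90 + Z, so Z = 2.
A = 4 and Z = 2 is ⁴He — an alpha particle.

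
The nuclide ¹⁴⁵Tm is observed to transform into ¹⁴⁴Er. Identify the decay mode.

proton emission

ΔA = 144 − 145 = -1; ΔZ = 68 − 69 = -1.
A drops by 1 and Z drops by 1 — a proton was emitted.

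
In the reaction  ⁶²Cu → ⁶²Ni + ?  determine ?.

Conserve mass number: 62 = 62 + A, so A = 0.
Conserve atomic number: 29 = 28 + Z, so Z = 1.
A = 0 and Z = 1 is e⁺ — a positron.

positron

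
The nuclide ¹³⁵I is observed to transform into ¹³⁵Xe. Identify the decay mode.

ΔA = 135 − 135 = 0; ΔZ = 54 − 53 = +1.
A is unchanged and Z rises by 1 — a neutron has become a proton (β⁻ decay).

beta-minus decay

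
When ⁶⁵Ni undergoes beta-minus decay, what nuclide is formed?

Beta-minus decay: mass number changes by +0, atomic number by +1.
A: 65 = 65; Z: 28 + 1 = 29.
Z = 29 is copper, so the daughter is ⁶⁵Cu.

Cu-65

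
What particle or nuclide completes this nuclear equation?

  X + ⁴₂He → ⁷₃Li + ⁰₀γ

Conserve mass number: A + 4 = 7 + 0, so A = 3.
Conserve atomic number: Z + 2 = 3 + 0, so Z = 1.
A = 3 and Z = 1 is ³₁H — a triton.

triton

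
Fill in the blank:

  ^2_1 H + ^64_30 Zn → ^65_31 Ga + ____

Conserve mass number: 2 + 64 = 65 + A, so A = 1.
Conserve atomic number: 1 + 30 = 31 + Z, so Z = 0.
A = 1 and Z = 0 is ^1_0 n — a neutron.

neutron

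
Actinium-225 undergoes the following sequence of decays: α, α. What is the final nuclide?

At-217

Start: (A, Z) = (225, 89).
After α: (221, 87).
After α: (217, 85).
Z = 85 is astatine.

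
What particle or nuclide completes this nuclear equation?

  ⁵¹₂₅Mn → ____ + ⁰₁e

Cr-51

Conserve mass number: 51 = A + 0, so A = 51.
Conserve atomic number: 25 = Z + 1, so Z = 24.
Z = 24 is chromium, so the species is ⁵¹₂₄Cr.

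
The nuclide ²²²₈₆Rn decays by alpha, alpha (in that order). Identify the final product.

Pb-214

Start: (A, Z) = (222, 86).
After α: (218, 84).
After α: (214, 82).
Z = 82 is lead.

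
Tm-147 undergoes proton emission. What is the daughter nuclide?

Proton emission: mass number changes by -1, atomic number by -1.
A: 147 − 1 = 146; Z: 69 − 1 = 68.
Z = 68 is erbium, so the daughter is Er-146.

Er-146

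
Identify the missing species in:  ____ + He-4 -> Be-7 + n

alpha particle

Conserve mass number: A + 4 = 7 + 1, so A = 4.
Conserve atomic number: Z + 2 = 4 + 0, so Z = 2.
A = 4 and Z = 2 is He-4 — an alpha particle.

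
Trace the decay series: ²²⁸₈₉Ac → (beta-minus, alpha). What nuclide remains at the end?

Start: (A, Z) = (228, 89).
After β⁻: (228, 90).
After α: (224, 88).
Z = 88 is radium.

Ra-224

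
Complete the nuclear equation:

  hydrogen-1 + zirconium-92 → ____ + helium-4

Y-89

Conserve mass number: 1 + 92 = A + 4, so A = 89.
Conserve atomic number: 1 + 40 = Z + 2, so Z = 39.
Z = 39 is yttrium, so the species is yttrium-89.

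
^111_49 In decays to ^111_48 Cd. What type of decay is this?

beta-plus decay or electron capture

ΔA = 111 − 111 = 0; ΔZ = 48 − 49 = -1.
A is unchanged and Z drops by 1 — a proton has become a neutron (β⁺ emission or electron capture).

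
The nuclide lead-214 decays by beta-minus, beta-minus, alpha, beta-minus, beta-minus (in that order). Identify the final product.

Po-210

Start: (A, Z) = (214, 82).
After β⁻: (214, 83).
After β⁻: (214, 84).
After α: (210, 82).
After β⁻: (210, 83).
After β⁻: (210, 84).
Z = 84 is polonium.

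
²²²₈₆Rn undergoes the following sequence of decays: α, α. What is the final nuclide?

Start: (A, Z) = (222, 86).
After α: (218, 84).
After α: (214, 82).
Z = 82 is lead.

Pb-214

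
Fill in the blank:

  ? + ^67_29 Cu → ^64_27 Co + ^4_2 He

neutron

Conserve mass number: A + 67 = 64 + 4, so A = 1.
Conserve atomic number: Z + 29 = 27 + 2, so Z = 0.
A = 1 and Z = 0 is ^1_0 n — a neutron.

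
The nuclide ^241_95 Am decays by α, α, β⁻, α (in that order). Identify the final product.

Th-229

Start: (A, Z) = (241, 95).
After α: (237, 93).
After α: (233, 91).
After β⁻: (233, 92).
After α: (229, 90).
Z = 90 is thorium.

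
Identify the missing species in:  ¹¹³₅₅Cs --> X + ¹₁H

Conserve mass number: 113 = A + 1, so A = 112.
Conserve atomic number: 55 = Z + 1, so Z = 54.
Z = 54 is xenon, so the species is ¹¹²₅₄Xe.

Xe-112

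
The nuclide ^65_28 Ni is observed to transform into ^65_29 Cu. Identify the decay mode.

ΔA = 65 − 65 = 0; ΔZ = 29 − 28 = +1.
A is unchanged and Z rises by 1 — a neutron has become a proton (β⁻ decay).

beta-minus decay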